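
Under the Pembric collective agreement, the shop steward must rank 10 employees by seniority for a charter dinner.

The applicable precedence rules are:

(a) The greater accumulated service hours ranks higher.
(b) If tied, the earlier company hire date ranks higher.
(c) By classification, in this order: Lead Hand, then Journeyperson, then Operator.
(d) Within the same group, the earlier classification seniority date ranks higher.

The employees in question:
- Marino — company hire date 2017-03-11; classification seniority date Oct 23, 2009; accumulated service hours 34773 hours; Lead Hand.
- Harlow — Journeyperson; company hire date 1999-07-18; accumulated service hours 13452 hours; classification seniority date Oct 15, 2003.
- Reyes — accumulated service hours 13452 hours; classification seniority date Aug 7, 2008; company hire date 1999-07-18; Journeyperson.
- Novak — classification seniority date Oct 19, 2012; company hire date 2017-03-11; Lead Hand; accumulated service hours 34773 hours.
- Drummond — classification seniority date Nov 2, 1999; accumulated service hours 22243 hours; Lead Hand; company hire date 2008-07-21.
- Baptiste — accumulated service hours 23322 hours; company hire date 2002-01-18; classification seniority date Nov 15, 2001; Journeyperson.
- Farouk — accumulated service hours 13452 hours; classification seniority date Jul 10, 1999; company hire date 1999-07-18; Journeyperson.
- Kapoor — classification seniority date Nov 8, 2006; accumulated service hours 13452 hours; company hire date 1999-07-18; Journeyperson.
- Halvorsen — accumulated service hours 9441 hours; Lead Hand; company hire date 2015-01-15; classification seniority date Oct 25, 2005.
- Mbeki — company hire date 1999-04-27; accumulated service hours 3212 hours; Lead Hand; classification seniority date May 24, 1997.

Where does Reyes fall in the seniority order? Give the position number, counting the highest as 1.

8

By accumulated service hours (higher first): Marino and Novak (both 34773 hours); then Baptiste (23322 hours); then Drummond (22243 hours); then Farouk, Harlow, Kapoor and Reyes (each 13452 hours); then Halvorsen (9441 hours); then Mbeki (3212 hours).
Marino and Novak both have company hire date 2017-03-11, so the next rule applies.
Marino and Novak are each Lead Hand, so the next rule applies.
Among Marino and Novak, by classification seniority date (earlier first): Marino (Oct 23, 2009) before Novak (Oct 19, 2012).
Farouk, Harlow, Kapoor and Reyes all have company hire date 1999-07-18, so the next rule applies.
Farouk, Harlow, Kapoor and Reyes are each Journeyperson, so the next rule applies.
Among Farouk, Harlow, Kapoor and Reyes, by classification seniority date (earlier first): Farouk (Jul 10, 1999) before Harlow (Oct 15, 2003) before Kapoor (Nov 8, 2006) before Reyes (Aug 7, 2008).
Order: Marino, Novak, Baptiste, Drummond, Farouk, Harlow, Kapoor, Reyes, Halvorsen, Mbeki. So position 8.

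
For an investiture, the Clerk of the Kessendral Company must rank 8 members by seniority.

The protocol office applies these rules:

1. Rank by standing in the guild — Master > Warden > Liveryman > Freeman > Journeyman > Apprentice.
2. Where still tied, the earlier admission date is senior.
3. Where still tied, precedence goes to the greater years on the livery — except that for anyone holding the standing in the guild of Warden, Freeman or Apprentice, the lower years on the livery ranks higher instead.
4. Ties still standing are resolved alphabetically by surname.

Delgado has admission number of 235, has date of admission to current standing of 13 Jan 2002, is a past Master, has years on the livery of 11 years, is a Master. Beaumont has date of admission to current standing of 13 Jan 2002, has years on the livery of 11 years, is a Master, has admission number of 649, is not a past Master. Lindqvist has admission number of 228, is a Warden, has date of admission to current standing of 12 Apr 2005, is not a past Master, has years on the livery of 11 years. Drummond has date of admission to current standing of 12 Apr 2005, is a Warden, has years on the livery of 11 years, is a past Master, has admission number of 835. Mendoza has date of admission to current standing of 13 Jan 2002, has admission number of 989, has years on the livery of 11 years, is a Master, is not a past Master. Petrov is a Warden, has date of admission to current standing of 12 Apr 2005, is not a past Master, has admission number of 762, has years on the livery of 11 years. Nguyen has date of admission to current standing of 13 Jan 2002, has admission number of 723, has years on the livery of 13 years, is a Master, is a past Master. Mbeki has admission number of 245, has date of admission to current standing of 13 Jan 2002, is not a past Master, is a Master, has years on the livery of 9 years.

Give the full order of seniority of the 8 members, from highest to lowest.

By standing in the guild: Nguyen, Beaumont, Delgado, Mendoza and Mbeki (Master); then Drummond, Lindqvist and Petrov (Warden).
Nguyen, Beaumont, Delgado, Mendoza and Mbeki all have date of admission to current standing 13 Jan 2002, so the next rule applies.
Among Nguyen, Beaumont, Delgado, Mendoza and Mbeki, by years on the livery (higher first): Nguyen (13 years) before Beaumont, Delgado and Mendoza (11 years) before Mbeki (9 years).
Among Beaumont, Delgado and Mendoza, alphabetically by surname: Beaumont before Delgado before Mendoza.
Drummond, Lindqvist and Petrov all have date of admission to current standing 12 Apr 2005, so the next rule applies.
Drummond, Lindqvist and Petrov all have years on the livery 11 years, so the next rule applies.
Among Drummond, Lindqvist and Petrov, alphabetically by surname: Drummond before Lindqvist before Petrov.
Full order: Nguyen, Beaumont, Delgado, Mendoza, Mbeki, Drummond, Lindqvist, Petrov.

Nguyen, Beaumont, Delgado, Mendoza, Mbeki, Drummond, Lindqvist, Petrov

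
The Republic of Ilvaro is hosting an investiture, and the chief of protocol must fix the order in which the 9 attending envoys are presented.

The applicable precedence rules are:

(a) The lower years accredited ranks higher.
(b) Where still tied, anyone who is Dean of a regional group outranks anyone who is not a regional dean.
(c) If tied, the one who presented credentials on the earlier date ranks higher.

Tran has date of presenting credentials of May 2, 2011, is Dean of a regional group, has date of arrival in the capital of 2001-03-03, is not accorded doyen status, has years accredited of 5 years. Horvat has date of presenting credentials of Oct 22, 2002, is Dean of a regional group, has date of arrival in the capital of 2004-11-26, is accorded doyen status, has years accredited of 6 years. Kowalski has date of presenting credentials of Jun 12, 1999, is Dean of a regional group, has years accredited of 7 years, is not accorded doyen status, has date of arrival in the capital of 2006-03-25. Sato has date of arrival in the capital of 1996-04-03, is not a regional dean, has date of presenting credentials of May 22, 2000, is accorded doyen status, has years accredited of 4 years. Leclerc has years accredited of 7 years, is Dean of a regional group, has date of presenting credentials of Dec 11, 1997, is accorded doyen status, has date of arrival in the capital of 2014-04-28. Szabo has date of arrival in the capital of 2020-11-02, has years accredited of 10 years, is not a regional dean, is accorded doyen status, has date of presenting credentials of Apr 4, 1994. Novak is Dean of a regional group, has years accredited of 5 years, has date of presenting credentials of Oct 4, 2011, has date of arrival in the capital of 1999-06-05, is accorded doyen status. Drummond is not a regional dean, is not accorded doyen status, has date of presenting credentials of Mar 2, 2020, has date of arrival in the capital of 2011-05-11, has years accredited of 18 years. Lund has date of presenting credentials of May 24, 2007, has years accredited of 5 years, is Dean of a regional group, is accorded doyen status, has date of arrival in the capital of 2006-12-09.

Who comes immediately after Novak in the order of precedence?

Horvat

By years accredited (lower first): Sato (4 years); then Lund, Tran and Novak (each 5 years); then Horvat (6 years); then Leclerc and Kowalski (both 7 years); then Szabo (10 years); then Drummond (18 years).
Lund, Tran and Novak are each Dean of a regional group, so the next rule applies.
Among Lund, Tran and Novak, by date of presenting credentials (earlier first): Lund (May 24, 2007) before Tran (May 2, 2011) before Novak (Oct 4, 2011).
Leclerc and Kowalski are each Dean of a regional group, so the next rule applies.
Among Leclerc and Kowalski, by date of presenting credentials (earlier first): Leclerc (Dec 11, 1997) before Kowalski (Jun 12, 1999).
Order: Sato, Lund, Tran, Novak, Horvat, Leclerc, Kowalski, Szabo, Drummond.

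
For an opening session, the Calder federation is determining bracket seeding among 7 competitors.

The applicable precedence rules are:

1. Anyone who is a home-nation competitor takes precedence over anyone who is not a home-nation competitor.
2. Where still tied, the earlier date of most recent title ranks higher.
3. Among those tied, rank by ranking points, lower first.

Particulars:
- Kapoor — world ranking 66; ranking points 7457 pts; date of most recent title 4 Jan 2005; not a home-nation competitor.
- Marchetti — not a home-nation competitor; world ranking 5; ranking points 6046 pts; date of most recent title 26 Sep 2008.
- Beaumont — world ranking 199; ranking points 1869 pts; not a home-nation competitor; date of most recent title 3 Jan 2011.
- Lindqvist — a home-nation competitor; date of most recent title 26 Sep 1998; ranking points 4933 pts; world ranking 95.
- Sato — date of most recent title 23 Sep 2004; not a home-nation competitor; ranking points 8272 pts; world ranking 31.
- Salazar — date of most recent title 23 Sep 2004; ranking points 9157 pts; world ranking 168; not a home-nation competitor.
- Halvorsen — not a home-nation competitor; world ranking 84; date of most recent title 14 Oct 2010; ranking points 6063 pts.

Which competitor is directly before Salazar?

Sato

By the first rule: Lindqvist (a home-nation competitor); then Sato, Salazar, Kapoor, Marchetti, Halvorsen and Beaumont (each not a home-nation competitor).
Among Sato, Salazar, Kapoor, Marchetti, Halvorsen and Beaumont, by date of most recent title (earlier first): Sato and Salazar (23 Sep 2004) before Kapoor (4 Jan 2005) before Marchetti (26 Sep 2008) before Halvorsen (14 Oct 2010) before Beaumont (3 Jan 2011).
Among Sato and Salazar, by ranking points (lower first): Sato (8272 pts) before Salazar (9157 pts).
Order: Lindqvist, Sato, Salazar, Kapoor, Marchetti, Halvorsen, Beaumont.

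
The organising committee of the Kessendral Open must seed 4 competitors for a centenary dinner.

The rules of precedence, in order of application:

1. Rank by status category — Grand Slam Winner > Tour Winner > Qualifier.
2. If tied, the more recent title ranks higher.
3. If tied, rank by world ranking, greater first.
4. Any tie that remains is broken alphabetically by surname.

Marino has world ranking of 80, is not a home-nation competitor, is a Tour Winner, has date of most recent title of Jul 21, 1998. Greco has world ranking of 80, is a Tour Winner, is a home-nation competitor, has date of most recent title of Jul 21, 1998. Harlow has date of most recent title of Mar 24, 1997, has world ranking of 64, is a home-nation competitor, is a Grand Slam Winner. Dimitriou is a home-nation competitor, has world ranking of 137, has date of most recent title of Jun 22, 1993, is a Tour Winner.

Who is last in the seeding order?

Dimitriou

By status category: Harlow (Grand Slam Winner); then Greco, Marino and Dimitriou (Tour Winner).
Among Greco, Marino and Dimitriou, by date of most recent title (later first): Greco and Marino (Jul 21, 1998) before Dimitriou (Jun 22, 1993).
Greco and Marino both have world ranking 80, so the next rule applies.
Among Greco and Marino, alphabetically by surname: Greco before Marino.
Order: Harlow, Greco, Marino, Dimitriou.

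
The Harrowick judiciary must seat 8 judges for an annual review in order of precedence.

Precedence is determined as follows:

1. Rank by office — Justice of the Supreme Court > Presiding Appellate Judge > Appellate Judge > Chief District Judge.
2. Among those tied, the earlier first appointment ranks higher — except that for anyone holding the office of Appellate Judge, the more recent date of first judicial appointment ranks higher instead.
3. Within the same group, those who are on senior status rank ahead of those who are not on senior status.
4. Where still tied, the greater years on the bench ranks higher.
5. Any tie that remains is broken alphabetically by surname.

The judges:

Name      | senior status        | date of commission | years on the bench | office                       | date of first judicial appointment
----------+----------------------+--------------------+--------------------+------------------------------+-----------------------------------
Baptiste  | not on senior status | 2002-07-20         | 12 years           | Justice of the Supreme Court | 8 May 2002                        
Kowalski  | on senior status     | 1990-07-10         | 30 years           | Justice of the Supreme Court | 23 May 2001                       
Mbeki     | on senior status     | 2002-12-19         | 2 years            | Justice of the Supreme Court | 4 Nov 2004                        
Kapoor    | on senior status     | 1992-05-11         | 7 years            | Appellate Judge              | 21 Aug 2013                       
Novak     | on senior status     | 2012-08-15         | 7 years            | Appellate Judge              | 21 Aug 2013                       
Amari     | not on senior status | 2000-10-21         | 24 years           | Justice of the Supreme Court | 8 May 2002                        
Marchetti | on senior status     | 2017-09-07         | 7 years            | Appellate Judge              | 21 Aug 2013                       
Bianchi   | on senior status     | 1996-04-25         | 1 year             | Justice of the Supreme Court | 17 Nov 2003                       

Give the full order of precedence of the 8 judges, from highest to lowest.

Kowalski, Amari, Baptiste, Bianchi, Mbeki, Kapoor, Marchetti, Novak

By office: Kowalski, Amari, Baptiste, Bianchi and Mbeki (Justice of the Supreme Court); then Kapoor, Marchetti and Novak (Appellate Judge).
Among Kowalski, Amari, Baptiste, Bianchi and Mbeki, by date of first judicial appointment (earlier first): Kowalski (23 May 2001) before Amari and Baptiste (8 May 2002) before Bianchi (17 Nov 2003) before Mbeki (4 Nov 2004).
Amari and Baptiste are each not on senior status, so the next rule applies.
Among Amari and Baptiste, by years on the bench (higher first): Amari (24 years) before Baptiste (12 years).
Kapoor, Marchetti and Novak all have date of first judicial appointment 21 Aug 2013, so the next rule applies.
Kapoor, Marchetti and Novak are each on senior status, so the next rule applies.
Kapoor, Marchetti and Novak all have years on the bench 7 years, so the next rule applies.
Among Kapoor, Marchetti and Novak, alphabetically by surname: Kapoor before Marchetti before Novak.
Full order: Kowalski, Amari, Baptiste, Bianchi, Mbeki, Kapoor, Marchetti, Novak.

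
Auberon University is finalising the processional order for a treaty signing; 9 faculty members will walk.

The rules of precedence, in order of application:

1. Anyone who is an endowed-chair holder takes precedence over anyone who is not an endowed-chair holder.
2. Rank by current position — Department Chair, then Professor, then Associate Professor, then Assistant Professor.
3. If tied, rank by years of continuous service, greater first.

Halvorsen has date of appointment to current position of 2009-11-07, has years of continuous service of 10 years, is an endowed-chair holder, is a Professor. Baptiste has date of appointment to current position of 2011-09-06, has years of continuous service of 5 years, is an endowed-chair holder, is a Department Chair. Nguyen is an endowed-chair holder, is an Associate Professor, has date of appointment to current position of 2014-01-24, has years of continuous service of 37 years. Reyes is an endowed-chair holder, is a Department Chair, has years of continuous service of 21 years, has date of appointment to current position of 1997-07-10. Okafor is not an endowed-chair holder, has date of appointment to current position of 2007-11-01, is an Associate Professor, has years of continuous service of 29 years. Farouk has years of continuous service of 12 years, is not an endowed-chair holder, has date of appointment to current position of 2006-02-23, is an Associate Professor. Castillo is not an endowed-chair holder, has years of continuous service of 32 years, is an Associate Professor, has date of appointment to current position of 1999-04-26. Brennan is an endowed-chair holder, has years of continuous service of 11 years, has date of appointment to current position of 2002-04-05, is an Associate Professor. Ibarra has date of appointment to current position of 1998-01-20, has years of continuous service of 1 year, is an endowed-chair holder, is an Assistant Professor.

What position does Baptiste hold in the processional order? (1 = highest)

By the first rule: Reyes, Baptiste, Halvorsen, Nguyen, Brennan and Ibarra (each an endowed-chair holder); then Castillo, Okafor and Farouk (each not an endowed-chair holder).
Among Reyes, Baptiste, Halvorsen, Nguyen, Brennan and Ibarra, by current position: Reyes and Baptiste (Department Chair) before Halvorsen (Professor) before Nguyen and Brennan (Associate Professor) before Ibarra (Assistant Professor).
Among Reyes and Baptiste, by years of continuous service (higher first): Reyes (21 years) before Baptiste (5 years).
Among Nguyen and Brennan, by years of continuous service (higher first): Nguyen (37 years) before Brennan (11 years).
Castillo, Okafor and Farouk are each Associate Professor, so the next rule applies.
Among Castillo, Okafor and Farouk, by years of continuous service (higher first): Castillo (32 years) before Okafor (29 years) before Farouk (12 years).
Order: Reyes, Baptiste, Halvorsen, Nguyen, Brennan, Ibarra, Castillo, Okafor, Farouk. So position 2.

2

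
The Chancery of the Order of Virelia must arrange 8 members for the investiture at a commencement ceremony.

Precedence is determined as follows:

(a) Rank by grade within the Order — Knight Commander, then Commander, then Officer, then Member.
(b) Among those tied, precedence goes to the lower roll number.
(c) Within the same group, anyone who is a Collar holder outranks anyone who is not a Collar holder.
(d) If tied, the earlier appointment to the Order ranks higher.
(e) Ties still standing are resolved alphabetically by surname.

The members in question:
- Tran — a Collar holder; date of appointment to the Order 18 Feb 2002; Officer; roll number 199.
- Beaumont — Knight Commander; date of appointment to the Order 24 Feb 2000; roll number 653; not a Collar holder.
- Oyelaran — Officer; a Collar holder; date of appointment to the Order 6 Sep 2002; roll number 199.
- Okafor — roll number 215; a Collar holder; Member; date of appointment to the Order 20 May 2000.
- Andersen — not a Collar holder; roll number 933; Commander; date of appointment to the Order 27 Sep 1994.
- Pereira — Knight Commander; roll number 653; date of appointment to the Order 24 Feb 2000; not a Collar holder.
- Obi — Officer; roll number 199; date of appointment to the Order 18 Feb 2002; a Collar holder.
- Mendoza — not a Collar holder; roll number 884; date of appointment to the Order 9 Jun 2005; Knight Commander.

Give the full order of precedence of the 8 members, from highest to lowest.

By grade within the Order: Beaumont, Pereira and Mendoza (Knight Commander); then Andersen (Commander); then Obi, Tran and Oyelaran (Officer); then Okafor (Member).
Among Beaumont, Pereira and Mendoza, by roll number (lower first): Beaumont and Pereira (653) before Mendoza (884).
Beaumont and Pereira are each not a Collar holder, so the next rule applies.
Beaumont and Pereira both have date of appointment to the Order 24 Feb 2000, so the next rule applies.
Among Beaumont and Pereira, alphabetically by surname: Beaumont before Pereira.
Obi, Tran and Oyelaran all have roll number 199, so the next rule applies.
Obi, Tran and Oyelaran are each a Collar holder, so the next rule applies.
Among Obi, Tran and Oyelaran, by date of appointment to the Order (earlier first): Obi and Tran (18 Feb 2002) before Oyelaran (6 Sep 2002).
Among Obi and Tran, alphabetically by surname: Obi before Tran.
Full order: Beaumont, Pereira, Mendoza, Andersen, Obi, Tran, Oyelaran, Okafor.

Beaumont, Pereira, Mendoza, Andersen, Obi, Tran, Oyelaran, Okafor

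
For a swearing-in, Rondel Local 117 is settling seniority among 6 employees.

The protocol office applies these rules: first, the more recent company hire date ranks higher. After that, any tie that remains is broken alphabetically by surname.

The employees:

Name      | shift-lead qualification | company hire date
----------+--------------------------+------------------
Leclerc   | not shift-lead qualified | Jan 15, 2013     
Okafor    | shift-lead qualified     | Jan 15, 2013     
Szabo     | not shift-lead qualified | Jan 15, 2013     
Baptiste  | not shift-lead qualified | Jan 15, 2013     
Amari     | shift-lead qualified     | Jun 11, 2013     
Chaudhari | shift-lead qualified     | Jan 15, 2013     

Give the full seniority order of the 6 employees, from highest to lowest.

By company hire date (later first): Amari (Jun 11, 2013); then Baptiste, Chaudhari, Leclerc, Okafor and Szabo (each Jan 15, 2013).
Among Baptiste, Chaudhari, Leclerc, Okafor and Szabo, alphabetically by surname: Baptiste before Chaudhari before Leclerc before Okafor before Szabo.
Full order: Amari, Baptiste, Chaudhari, Leclerc, Okafor, Szabo.

Amari, Baptiste, Chaudhari, Leclerc, Okafor, Szabo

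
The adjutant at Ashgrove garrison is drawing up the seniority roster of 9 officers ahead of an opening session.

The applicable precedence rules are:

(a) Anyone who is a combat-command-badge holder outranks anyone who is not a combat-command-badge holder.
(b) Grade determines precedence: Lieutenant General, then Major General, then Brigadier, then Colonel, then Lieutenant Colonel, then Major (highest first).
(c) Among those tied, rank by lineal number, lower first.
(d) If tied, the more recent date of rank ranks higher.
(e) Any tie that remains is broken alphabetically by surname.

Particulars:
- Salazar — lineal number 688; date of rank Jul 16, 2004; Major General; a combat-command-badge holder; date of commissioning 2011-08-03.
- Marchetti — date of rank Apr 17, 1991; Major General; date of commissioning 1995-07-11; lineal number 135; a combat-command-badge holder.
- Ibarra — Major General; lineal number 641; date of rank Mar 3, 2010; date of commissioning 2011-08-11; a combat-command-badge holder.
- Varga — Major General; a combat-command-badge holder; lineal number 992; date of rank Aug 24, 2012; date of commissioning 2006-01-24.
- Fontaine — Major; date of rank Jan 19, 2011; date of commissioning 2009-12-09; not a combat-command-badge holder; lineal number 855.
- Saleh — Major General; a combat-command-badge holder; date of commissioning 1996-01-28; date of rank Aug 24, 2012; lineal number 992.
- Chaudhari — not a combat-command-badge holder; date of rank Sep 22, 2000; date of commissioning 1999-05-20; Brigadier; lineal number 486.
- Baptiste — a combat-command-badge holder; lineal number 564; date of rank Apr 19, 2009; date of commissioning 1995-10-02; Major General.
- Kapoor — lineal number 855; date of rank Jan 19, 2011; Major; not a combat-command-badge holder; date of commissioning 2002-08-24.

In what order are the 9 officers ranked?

By the first rule: Marchetti, Baptiste, Ibarra, Salazar, Saleh and Varga (each a combat-command-badge holder); then Chaudhari, Fontaine and Kapoor (each not a combat-command-badge holder).
Marchetti, Baptiste, Ibarra, Salazar, Saleh and Varga are each Major General, so the next rule applies.
Among Marchetti, Baptiste, Ibarra, Salazar, Saleh and Varga, by lineal number (lower first): Marchetti (135) before Baptiste (564) before Ibarra (641) before Salazar (688) before Saleh and Varga (992).
Saleh and Varga both have date of rank Aug 24, 2012, so the next rule applies.
Among Saleh and Varga, alphabetically by surname: Saleh before Varga.
Among Chaudhari, Fontaine and Kapoor, by grade: Chaudhari (Brigadier) before Fontaine and Kapoor (Major).
Fontaine and Kapoor both have lineal number 855, so the next rule applies.
Fontaine and Kapoor both have date of rank Jan 19, 2011, so the next rule applies.
Among Fontaine and Kapoor, alphabetically by surname: Fontaine before Kapoor.
Full order: Marchetti, Baptiste, Ibarra, Salazar, Saleh, Varga, Chaudhari, Fontaine, Kapoor.

Marchetti, Baptiste, Ibarra, Salazar, Saleh, Varga, Chaudhari, Fontaine, Kapoor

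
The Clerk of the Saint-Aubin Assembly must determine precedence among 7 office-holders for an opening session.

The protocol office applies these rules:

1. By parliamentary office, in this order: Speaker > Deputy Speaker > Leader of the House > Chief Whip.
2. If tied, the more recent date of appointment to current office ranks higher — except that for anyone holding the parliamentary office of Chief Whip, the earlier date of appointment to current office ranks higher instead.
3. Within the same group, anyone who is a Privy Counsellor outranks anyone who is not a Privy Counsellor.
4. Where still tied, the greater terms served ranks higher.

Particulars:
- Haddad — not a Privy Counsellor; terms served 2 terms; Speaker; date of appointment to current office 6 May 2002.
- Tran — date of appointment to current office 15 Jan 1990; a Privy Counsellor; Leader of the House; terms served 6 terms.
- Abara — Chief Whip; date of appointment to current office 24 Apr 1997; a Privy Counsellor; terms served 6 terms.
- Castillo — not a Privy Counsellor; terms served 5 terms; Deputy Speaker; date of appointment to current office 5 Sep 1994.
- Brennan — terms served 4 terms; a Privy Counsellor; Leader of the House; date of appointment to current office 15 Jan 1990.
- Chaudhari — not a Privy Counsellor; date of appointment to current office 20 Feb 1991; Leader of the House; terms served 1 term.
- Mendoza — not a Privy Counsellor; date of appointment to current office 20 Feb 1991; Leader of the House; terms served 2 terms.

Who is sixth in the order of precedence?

By parliamentary office: Haddad (Speaker); then Castillo (Deputy Speaker); then Mendoza, Chaudhari, Tran and Brennan (Leader of the House); then Abara (Chief Whip).
Among Mendoza, Chaudhari, Tran and Brennan, by date of appointment to current office (later first): Mendoza and Chaudhari (20 Feb 1991) before Tran and Brennan (15 Jan 1990).
Mendoza and Chaudhari are each not a Privy Counsellor, so the next rule applies.
Among Mendoza and Chaudhari, by terms served (higher first): Mendoza (2 terms) before Chaudhari (1 term).
Tran and Brennan are each a Privy Counsellor, so the next rule applies.
Among Tran and Brennan, by terms served (higher first): Tran (6 terms) before Brennan (4 terms).
Order: Haddad, Castillo, Mendoza, Chaudhari, Tran, Brennan, Abara.

Brennan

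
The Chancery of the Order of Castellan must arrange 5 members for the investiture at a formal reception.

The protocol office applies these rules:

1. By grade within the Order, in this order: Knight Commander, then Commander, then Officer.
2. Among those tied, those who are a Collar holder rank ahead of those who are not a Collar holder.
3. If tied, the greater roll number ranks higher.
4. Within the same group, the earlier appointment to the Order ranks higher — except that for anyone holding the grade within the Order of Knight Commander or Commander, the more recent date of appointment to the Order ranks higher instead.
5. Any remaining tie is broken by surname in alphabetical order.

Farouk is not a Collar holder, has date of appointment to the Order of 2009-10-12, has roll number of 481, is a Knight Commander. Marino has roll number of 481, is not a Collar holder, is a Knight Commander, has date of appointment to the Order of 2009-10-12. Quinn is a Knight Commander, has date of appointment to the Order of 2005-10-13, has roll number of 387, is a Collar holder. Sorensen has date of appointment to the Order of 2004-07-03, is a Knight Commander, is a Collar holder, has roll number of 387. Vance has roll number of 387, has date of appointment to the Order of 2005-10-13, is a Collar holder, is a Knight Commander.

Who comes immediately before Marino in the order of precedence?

By grade within the Order: Quinn, Vance, Sorensen, Farouk and Marino (Knight Commander).
Among Quinn, Vance, Sorensen, Farouk and Marino, a Collar holder before not a Collar holder: Quinn, Vance and Sorensen (a Collar holder) before Farouk and Marino (not a Collar holder).
Quinn, Vance and Sorensen all have roll number 387, so the next rule applies.
Among Quinn, Vance and Sorensen, by date of appointment to the Order (later first) (reversed rule for this group): Quinn and Vance (2005-10-13) before Sorensen (2004-07-03).
Among Quinn and Vance, alphabetically by surname: Quinn before Vance.
Farouk and Marino both have roll number 481, so the next rule applies.
Farouk and Marino both have date of appointment to the Order 2009-10-12, so the next rule applies.
Among Farouk and Marino, alphabetically by surname: Farouk before Marino.
Order: Quinn, Vance, Sorensen, Farouk, Marino.

Farouk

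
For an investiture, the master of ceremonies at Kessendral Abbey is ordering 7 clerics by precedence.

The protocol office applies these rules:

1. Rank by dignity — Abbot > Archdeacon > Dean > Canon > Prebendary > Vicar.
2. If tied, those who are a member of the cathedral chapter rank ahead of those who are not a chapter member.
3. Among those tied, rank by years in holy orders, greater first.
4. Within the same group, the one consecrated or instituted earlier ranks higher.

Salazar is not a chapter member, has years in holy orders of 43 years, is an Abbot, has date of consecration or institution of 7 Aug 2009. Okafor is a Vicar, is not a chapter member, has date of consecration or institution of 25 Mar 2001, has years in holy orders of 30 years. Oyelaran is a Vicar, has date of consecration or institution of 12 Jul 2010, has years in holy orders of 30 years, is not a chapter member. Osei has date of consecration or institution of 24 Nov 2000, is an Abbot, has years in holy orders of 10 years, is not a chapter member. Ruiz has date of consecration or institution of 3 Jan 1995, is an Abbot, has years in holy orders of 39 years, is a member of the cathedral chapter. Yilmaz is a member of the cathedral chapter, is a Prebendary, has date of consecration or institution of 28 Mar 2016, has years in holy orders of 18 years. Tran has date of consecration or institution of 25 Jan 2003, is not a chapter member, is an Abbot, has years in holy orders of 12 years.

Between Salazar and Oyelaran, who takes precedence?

Salazar

By dignity: Ruiz, Salazar, Tran and Osei (Abbot); then Yilmaz (Prebendary); then Okafor and Oyelaran (Vicar).
Among Ruiz, Salazar, Tran and Osei, a member of the cathedral chapter before not a chapter member: Ruiz (a member of the cathedral chapter) before Salazar, Tran and Osei (not a chapter member).
Among Salazar, Tran and Osei, by years in holy orders (higher first): Salazar (43 years) before Tran (12 years) before Osei (10 years).
Okafor and Oyelaran are each not a chapter member, so the next rule applies.
Okafor and Oyelaran both have years in holy orders 30 years, so the next rule applies.
Among Okafor and Oyelaran, by date of consecration or institution (earlier first): Okafor (25 Mar 2001) before Oyelaran (12 Jul 2010).
So Salazar takes precedence.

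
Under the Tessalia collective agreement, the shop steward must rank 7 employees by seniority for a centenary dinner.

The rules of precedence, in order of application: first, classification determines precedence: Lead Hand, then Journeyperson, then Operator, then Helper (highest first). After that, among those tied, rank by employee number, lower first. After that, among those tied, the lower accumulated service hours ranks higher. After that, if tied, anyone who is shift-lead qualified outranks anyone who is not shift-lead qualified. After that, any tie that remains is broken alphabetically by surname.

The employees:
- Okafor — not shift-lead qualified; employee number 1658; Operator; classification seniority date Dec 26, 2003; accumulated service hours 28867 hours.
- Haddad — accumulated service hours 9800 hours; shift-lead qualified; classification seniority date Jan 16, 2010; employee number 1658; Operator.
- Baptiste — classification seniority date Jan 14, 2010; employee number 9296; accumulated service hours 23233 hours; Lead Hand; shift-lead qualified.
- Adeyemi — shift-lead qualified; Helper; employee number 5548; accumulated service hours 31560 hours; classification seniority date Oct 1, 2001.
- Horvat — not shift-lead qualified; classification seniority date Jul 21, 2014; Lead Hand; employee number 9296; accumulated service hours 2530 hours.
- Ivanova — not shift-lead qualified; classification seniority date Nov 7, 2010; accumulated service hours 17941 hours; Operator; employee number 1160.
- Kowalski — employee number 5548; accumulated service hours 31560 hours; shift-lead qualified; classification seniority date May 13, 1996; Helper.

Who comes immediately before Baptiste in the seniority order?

Horvat

By classification: Horvat and Baptiste (Lead Hand); then Ivanova, Haddad and Okafor (Operator); then Adeyemi and Kowalski (Helper).
Horvat and Baptiste both have employee number 9296, so the next rule applies.
Among Horvat and Baptiste, by accumulated service hours (lower first): Horvat (2530 hours) before Baptiste (23233 hours).
Among Ivanova, Haddad and Okafor, by employee number (lower first): Ivanova (1160) before Haddad and Okafor (1658).
Among Haddad and Okafor, by accumulated service hours (lower first): Haddad (9800 hours) before Okafor (28867 hours).
Adeyemi and Kowalski both have employee number 5548, so the next rule applies.
Adeyemi and Kowalski both have accumulated service hours 31560 hours, so the next rule applies.
Adeyemi and Kowalski are each shift-lead qualified, so the next rule applies.
Among Adeyemi and Kowalski, alphabetically by surname: Adeyemi before Kowalski.
Order: Horvat, Baptiste, Ivanova, Haddad, Okafor, Adeyemi, Kowalski.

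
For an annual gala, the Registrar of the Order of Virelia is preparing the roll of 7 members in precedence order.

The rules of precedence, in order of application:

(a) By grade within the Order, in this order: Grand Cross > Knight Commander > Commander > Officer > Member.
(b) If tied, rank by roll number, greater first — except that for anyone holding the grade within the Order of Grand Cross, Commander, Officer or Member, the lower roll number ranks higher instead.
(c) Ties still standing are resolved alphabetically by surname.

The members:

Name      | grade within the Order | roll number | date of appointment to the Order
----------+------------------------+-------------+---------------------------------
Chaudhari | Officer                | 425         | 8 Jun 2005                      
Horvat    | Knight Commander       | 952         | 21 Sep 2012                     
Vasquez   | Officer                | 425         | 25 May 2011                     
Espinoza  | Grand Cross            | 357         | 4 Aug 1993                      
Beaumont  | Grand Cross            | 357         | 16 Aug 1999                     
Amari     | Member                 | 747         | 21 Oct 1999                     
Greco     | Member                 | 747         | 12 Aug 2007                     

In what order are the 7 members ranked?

By grade within the Order: Beaumont and Espinoza (Grand Cross); then Horvat (Knight Commander); then Chaudhari and Vasquez (Officer); then Amari and Greco (Member).
Beaumont and Espinoza both have roll number 357, so the next rule applies.
Among Beaumont and Espinoza, alphabetically by surname: Beaumont before Espinoza.
Chaudhari and Vasquez both have roll number 425, so the next rule applies.
Among Chaudhari and Vasquez, alphabetically by surname: Chaudhari before Vasquez.
Amari and Greco both have roll number 747, so the next rule applies.
Among Amari and Greco, alphabetically by surname: Amari before Greco.
Full order: Beaumont, Espinoza, Horvat, Chaudhari, Vasquez, Amari, Greco.

Beaumont, Espinoza, Horvat, Chaudhari, Vasquez, Amari, Greco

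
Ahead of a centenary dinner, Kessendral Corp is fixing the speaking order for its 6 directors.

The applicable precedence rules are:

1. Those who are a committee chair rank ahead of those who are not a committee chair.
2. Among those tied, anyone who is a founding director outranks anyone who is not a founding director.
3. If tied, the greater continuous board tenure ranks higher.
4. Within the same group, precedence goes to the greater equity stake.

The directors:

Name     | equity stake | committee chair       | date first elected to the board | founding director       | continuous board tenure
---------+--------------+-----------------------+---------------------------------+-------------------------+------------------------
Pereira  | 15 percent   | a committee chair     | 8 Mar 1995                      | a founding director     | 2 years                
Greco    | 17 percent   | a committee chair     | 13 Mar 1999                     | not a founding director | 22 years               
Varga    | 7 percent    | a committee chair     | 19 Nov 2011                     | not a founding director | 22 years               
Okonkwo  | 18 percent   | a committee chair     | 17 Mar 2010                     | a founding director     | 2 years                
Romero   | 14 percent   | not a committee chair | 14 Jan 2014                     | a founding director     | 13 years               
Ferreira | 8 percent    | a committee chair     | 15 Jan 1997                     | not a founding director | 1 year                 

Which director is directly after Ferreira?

Romero

By the first rule: Okonkwo, Pereira, Greco, Varga and Ferreira (each a committee chair); then Romero (not a committee chair).
Among Okonkwo, Pereira, Greco, Varga and Ferreira, a founding director before not a founding director: Okonkwo and Pereira (a founding director) before Greco, Varga and Ferreira (not a founding director).
Okonkwo and Pereira both have continuous board tenure 2 years, so the next rule applies.
Among Okonkwo and Pereira, by equity stake (higher first): Okonkwo (18 percent) before Pereira (15 percent).
Among Greco, Varga and Ferreira, by continuous board tenure (higher first): Greco and Varga (22 years) before Ferreira (1 year).
Among Greco and Varga, by equity stake (higher first): Greco (17 percent) before Varga (7 percent).
Order: Okonkwo, Pereira, Greco, Varga, Ferreira, Romero.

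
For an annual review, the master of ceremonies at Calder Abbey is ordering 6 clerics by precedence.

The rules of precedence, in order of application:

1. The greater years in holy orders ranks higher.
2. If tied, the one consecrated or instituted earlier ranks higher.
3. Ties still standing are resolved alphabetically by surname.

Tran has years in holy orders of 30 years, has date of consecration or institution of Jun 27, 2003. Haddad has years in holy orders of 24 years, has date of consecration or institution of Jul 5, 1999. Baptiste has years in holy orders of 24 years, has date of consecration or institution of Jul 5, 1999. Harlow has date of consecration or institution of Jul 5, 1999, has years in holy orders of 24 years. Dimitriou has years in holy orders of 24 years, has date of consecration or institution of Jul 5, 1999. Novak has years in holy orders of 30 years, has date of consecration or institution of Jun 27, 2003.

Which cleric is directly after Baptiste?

Dimitriou

By years in holy orders (higher first): Novak and Tran (both 30 years); then Baptiste, Dimitriou, Haddad and Harlow (each 24 years).
Novak and Tran both have date of consecration or institution Jun 27, 2003, so the next rule applies.
Among Novak and Tran, alphabetically by surname: Novak before Tran.
Baptiste, Dimitriou, Haddad and Harlow all have date of consecration or institution Jul 5, 1999, so the next rule applies.
Among Baptiste, Dimitriou, Haddad and Harlow, alphabetically by surname: Baptiste before Dimitriou before Haddad before Harlow.
Order: Novak, Tran, Baptiste, Dimitriou, Haddad, Harlow.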